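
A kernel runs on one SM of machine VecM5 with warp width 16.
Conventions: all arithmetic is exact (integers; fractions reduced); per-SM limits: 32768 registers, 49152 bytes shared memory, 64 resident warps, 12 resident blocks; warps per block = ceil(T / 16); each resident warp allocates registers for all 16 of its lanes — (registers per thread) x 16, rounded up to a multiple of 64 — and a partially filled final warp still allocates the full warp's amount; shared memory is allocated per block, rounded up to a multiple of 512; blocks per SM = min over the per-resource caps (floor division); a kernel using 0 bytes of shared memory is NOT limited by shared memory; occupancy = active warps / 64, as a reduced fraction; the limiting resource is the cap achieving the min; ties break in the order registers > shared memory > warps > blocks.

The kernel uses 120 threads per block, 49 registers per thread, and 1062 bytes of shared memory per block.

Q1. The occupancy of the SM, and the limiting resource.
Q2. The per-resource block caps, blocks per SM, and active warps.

Answer: occupancy 1/2, limited by registers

registers: 4 blocks
shared memory: 32 blocks
warps: 8 blocks
blocks: 12 blocks

Answer: 4 blocks, 32 active warps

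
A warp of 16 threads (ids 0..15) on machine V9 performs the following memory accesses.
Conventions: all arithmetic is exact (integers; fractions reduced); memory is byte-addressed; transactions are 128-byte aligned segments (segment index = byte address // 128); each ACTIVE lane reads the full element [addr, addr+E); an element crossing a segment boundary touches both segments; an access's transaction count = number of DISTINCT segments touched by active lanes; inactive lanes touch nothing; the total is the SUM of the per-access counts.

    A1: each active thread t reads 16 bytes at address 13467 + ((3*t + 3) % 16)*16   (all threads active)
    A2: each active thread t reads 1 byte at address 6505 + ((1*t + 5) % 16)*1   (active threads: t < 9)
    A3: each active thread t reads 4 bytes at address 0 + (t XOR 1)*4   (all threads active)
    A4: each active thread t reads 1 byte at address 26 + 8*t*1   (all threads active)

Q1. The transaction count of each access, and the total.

A1: 3 transactions
A2: 1 transaction
A3: 1 transaction
A4: 2 transactions

Answer: 3,1,1,2; total 7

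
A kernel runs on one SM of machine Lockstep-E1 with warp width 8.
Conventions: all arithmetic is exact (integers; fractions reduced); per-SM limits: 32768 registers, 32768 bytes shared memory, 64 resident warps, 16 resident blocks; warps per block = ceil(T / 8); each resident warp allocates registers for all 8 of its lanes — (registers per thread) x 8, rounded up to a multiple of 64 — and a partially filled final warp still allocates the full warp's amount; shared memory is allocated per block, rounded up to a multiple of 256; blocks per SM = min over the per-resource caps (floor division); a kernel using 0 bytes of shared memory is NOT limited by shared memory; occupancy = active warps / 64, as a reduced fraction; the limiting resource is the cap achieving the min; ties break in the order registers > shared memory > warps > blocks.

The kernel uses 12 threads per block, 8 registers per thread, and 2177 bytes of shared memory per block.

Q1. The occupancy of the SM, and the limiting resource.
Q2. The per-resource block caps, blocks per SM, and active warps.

Answer: occupancy 7/16, limited by shared memory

registers: 256 blocks
shared memory: 14 blocks
warps: 32 blocks
blocks: 16 blocks

Answer: 14 blocks, 28 active warps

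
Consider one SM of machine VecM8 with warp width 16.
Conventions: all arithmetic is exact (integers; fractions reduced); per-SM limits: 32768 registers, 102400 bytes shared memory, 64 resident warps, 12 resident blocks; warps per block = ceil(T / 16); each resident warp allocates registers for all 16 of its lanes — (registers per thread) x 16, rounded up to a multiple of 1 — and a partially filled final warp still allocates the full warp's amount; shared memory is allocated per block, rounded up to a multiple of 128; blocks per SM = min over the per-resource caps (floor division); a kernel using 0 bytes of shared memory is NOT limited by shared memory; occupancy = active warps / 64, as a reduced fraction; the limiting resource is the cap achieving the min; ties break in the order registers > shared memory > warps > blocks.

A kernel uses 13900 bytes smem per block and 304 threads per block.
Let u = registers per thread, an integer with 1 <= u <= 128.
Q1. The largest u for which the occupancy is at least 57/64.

Answer: u = 35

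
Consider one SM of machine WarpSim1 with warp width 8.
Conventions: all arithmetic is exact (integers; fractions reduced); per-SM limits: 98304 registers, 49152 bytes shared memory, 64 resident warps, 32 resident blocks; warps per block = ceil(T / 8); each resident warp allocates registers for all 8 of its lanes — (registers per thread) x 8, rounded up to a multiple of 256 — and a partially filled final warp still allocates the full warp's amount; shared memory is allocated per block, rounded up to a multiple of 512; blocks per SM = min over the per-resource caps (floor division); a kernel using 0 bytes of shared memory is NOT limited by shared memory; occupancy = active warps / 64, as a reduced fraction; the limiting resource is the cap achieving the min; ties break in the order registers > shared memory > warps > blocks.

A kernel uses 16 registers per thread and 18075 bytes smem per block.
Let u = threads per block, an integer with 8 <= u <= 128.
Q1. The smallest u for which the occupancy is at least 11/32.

Answer: u = 81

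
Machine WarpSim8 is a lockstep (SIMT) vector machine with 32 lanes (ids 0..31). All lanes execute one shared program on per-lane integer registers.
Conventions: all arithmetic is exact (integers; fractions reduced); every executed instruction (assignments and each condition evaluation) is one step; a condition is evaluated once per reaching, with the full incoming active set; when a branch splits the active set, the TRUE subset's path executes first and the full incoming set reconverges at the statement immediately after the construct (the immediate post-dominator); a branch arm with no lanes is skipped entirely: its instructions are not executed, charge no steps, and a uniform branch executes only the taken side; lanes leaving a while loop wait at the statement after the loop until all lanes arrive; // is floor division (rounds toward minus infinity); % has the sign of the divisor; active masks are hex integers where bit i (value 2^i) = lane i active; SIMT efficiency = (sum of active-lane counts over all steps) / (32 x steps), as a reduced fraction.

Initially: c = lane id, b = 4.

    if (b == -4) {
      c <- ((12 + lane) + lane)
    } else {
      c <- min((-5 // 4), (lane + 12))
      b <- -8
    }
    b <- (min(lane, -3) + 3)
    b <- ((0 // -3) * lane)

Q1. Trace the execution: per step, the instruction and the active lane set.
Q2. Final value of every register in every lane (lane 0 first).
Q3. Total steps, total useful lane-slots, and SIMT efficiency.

step 0: eval (b == -4)               0xffffffff
step 1: c <- min((-5 // 4), (lane + 12)) 0xffffffff
step 2: b <- -8                      0xffffffff
step 3: b <- (min(lane, -3) + 3)     0xffffffff
step 4: b <- ((0 // -3) * lane)      0xffffffff

Answer: 5 steps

c: -2,-2,-2,-2,-2,-2,-2,-2,-2,-2,-2,-2,-2,-2,-2,-2,-2,-2,-2,-2,-2,-2,-2,-2,-2,-2,-2,-2,-2,-2,-2,-2
b: 0,0,0,0,0,0,0,0,0,0,0,0,0,0,0,0,0,0,0,0,0,0,0,0,0,0,0,0,0,0,0,0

steps = 5; useful = 160; efficiency = 160/160 = 1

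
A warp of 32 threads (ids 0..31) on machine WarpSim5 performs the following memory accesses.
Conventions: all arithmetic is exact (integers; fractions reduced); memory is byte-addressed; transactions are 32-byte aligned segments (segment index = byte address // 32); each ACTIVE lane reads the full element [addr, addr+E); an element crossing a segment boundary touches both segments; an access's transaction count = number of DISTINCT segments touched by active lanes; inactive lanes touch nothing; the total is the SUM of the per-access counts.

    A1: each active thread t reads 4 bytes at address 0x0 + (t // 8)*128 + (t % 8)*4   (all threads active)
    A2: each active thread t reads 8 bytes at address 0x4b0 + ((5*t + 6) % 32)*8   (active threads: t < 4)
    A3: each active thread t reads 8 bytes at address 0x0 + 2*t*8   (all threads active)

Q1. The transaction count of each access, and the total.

A1: 4 transactions
A2: 4 transactions
A3: 16 transactions

Answer: 4,4,16; total 24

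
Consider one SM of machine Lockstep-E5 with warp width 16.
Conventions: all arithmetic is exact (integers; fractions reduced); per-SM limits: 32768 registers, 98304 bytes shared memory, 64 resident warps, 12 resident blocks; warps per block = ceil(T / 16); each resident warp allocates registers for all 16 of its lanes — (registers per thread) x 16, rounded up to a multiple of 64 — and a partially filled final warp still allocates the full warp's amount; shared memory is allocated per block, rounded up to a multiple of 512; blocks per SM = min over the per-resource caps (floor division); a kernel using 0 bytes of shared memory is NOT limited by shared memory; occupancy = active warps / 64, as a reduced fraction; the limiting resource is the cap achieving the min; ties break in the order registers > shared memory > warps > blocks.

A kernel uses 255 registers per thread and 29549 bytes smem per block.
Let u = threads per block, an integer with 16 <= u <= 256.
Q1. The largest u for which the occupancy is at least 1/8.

Answer: u = 128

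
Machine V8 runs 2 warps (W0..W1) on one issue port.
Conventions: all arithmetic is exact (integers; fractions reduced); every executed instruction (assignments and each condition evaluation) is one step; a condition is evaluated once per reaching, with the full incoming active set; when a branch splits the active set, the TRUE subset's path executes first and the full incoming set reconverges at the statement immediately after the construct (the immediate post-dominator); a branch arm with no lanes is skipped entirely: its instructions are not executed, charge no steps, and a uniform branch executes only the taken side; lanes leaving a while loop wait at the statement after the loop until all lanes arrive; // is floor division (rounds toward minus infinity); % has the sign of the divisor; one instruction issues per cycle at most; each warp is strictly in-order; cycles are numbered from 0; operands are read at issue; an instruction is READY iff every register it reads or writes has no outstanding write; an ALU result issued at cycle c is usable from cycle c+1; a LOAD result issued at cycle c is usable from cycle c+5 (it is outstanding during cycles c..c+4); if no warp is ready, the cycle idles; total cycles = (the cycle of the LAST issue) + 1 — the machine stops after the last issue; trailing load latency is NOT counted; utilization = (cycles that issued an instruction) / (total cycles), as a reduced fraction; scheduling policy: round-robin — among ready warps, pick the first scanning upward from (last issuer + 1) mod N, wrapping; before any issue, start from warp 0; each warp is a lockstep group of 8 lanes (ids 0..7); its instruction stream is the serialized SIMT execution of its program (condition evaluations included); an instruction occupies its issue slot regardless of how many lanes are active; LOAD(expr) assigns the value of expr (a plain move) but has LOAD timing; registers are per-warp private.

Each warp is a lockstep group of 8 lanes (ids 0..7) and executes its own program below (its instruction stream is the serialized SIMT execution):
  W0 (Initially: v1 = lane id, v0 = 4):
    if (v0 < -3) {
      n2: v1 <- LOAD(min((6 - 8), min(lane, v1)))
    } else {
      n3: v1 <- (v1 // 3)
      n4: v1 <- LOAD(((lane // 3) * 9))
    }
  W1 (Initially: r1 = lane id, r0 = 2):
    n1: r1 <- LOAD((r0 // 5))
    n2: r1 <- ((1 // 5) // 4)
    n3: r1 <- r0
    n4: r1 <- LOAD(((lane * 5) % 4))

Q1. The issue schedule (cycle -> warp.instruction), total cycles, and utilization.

cycle 0: W0.I0
cycle 1: W1.I0
cycle 2: W0.I1
cycle 3: W0.I2
cycle 4: idle
cycle 5: idle
cycle 6: W1.I1
cycle 7: W1.I2
cycle 8: W1.I3

Answer: 9 cycles, utilization 7/9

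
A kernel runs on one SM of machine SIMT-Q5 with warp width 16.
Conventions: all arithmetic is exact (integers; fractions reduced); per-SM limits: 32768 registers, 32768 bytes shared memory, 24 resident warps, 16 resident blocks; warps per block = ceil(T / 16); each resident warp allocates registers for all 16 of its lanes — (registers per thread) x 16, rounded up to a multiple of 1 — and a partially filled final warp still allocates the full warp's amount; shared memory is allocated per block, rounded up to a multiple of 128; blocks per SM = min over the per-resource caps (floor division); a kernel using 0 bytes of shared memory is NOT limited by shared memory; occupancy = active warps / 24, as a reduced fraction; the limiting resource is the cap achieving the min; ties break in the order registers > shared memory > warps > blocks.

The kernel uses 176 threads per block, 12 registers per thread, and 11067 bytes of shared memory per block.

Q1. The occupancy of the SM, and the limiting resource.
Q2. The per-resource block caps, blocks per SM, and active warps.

Answer: occupancy 11/12, limited by shared memory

registers: 15 blocks
shared memory: 2 blocks
warps: 2 blocks
blocks: 16 blocks

Answer: 2 blocks, 22 active warps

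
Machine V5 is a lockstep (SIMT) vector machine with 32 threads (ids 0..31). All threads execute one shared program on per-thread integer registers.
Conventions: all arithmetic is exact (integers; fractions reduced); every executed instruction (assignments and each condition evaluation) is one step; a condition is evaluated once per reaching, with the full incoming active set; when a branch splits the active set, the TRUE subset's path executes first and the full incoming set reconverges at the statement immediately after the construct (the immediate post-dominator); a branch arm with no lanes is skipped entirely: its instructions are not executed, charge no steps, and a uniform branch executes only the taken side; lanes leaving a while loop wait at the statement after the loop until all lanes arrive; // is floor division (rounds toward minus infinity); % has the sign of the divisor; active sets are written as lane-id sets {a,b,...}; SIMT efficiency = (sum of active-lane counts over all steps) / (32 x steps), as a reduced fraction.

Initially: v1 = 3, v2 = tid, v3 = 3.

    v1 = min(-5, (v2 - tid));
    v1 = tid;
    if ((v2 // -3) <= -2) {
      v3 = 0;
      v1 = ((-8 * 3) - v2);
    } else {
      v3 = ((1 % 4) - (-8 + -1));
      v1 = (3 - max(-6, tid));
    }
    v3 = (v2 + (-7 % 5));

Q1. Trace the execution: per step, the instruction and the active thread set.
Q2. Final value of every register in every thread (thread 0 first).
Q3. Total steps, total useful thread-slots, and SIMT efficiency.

step 0: v1 <- min(-5, (v2 - tid))    {0,1,2,3,4,5,6,7,8,9,10,11,12,13,14,15,16,17,18,19,20,21,22,23,24,25,26,27,28,29,30,31}
step 1: v1 <- tid                    {0,1,2,3,4,5,6,7,8,9,10,11,12,13,14,15,16,17,18,19,20,21,22,23,24,25,26,27,28,29,30,31}
step 2: eval ((v2 // -3) <= -2)      {0,1,2,3,4,5,6,7,8,9,10,11,12,13,14,15,16,17,18,19,20,21,22,23,24,25,26,27,28,29,30,31}
step 3: v3 <- 0                      {4,5,6,7,8,9,10,11,12,13,14,15,16,17,18,19,20,21,22,23,24,25,26,27,28,29,30,31}
step 4: v1 <- ((-8 * 3) - v2)        {4,5,6,7,8,9,10,11,12,13,14,15,16,17,18,19,20,21,22,23,24,25,26,27,28,29,30,31}
step 5: v3 <- ((1 % 4) - (-8 + -1))  {0,1,2,3}
step 6: v1 <- (3 - max(-6, tid))     {0,1,2,3}
step 7: v3 <- (v2 + (-7 % 5))        {0,1,2,3,4,5,6,7,8,9,10,11,12,13,14,15,16,17,18,19,20,21,22,23,24,25,26,27,28,29,30,31}

Answer: 8 steps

v1: 3,2,1,0,-28,-29,-30,-31,-32,-33,-34,-35,-36,-37,-38,-39,-40,-41,-42,-43,-44,-45,-46,-47,-48,-49,-50,-51,-52,-53,-54,-55
v2: 0,1,2,3,4,5,6,7,8,9,10,11,12,13,14,15,16,17,18,19,20,21,22,23,24,25,26,27,28,29,30,31
v3: 3,4,5,6,7,8,9,10,11,12,13,14,15,16,17,18,19,20,21,22,23,24,25,26,27,28,29,30,31,32,33,34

steps = 8; useful = 192; efficiency = 192/256 = 3/4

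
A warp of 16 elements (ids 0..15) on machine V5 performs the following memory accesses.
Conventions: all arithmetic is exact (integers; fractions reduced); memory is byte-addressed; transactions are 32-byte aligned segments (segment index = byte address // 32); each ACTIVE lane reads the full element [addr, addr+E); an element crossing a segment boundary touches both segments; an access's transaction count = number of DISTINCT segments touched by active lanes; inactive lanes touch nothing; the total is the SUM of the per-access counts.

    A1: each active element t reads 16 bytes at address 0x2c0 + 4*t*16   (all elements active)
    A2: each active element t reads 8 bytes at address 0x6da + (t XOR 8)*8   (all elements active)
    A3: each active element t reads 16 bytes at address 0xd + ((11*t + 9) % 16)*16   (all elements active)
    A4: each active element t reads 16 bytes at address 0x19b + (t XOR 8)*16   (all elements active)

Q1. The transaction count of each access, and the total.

A1: 16 transactions
A2: 5 transactions
A3: 9 transactions
A4: 9 transactions

Answer: 16,5,9,9; total 39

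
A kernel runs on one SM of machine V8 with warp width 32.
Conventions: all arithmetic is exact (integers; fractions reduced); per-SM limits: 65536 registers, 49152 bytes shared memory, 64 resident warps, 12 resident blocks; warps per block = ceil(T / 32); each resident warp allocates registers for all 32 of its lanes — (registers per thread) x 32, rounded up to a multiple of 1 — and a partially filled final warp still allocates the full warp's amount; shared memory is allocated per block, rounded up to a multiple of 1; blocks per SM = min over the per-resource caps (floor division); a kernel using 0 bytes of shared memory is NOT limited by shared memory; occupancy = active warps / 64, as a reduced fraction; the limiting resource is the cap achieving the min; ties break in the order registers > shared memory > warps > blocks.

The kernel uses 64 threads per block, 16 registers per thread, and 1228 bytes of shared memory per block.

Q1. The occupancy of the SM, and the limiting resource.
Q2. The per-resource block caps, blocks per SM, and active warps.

Answer: occupancy 3/8, limited by blocks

registers: 64 blocks
shared memory: 40 blocks
warps: 32 blocks
blocks: 12 blocks

Answer: 12 blocks, 24 active warps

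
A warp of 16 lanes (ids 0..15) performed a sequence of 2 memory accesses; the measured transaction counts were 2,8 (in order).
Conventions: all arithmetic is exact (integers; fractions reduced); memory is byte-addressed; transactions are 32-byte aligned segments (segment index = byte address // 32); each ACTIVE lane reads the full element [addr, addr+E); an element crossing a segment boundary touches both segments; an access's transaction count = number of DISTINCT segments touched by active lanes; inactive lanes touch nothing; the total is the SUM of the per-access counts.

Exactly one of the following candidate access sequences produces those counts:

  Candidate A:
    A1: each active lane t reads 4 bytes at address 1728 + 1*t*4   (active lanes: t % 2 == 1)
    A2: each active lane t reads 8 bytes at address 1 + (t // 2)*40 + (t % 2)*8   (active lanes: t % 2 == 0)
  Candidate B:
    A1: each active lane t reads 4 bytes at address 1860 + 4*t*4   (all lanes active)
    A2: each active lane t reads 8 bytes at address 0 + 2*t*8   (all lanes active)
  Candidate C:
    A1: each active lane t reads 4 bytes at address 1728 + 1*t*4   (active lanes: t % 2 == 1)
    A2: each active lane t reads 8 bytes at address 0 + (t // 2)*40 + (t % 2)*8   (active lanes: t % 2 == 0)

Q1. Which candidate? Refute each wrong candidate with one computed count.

A: A2 gives 10 transactions, not 8
B: A1 gives 8 transactions, not 2
C: all counts match (2,8)

Answer: C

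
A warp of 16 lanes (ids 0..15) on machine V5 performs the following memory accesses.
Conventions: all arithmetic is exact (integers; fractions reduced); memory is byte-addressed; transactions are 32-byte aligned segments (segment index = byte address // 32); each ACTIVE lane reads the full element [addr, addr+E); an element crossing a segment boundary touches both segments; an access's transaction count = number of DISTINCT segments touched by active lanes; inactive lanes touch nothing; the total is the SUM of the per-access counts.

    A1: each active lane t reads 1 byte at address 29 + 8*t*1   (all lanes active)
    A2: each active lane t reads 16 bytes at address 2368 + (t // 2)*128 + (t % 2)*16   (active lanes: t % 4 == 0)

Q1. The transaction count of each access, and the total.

A1: 5 transactions
A2: 4 transactions

Answer: 5,4; total 9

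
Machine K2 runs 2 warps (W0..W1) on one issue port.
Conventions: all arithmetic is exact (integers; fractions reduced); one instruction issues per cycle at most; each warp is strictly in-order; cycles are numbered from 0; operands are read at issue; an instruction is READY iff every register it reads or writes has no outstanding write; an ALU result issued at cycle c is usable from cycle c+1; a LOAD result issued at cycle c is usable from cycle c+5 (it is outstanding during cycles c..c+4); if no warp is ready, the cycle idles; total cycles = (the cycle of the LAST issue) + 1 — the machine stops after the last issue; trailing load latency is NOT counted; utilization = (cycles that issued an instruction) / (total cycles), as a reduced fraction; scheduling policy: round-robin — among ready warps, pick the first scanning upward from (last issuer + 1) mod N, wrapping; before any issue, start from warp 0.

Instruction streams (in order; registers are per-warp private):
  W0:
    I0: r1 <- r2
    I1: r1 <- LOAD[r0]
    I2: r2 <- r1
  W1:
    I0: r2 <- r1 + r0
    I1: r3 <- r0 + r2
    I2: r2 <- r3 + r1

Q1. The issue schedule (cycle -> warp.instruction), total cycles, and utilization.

cycle 0: W0.I0
cycle 1: W1.I0
cycle 2: W0.I1
cycle 3: W1.I1
cycle 4: W1.I2
cycle 5: idle
cycle 6: idle
cycle 7: W0.I2

Answer: 8 cycles, utilization 3/4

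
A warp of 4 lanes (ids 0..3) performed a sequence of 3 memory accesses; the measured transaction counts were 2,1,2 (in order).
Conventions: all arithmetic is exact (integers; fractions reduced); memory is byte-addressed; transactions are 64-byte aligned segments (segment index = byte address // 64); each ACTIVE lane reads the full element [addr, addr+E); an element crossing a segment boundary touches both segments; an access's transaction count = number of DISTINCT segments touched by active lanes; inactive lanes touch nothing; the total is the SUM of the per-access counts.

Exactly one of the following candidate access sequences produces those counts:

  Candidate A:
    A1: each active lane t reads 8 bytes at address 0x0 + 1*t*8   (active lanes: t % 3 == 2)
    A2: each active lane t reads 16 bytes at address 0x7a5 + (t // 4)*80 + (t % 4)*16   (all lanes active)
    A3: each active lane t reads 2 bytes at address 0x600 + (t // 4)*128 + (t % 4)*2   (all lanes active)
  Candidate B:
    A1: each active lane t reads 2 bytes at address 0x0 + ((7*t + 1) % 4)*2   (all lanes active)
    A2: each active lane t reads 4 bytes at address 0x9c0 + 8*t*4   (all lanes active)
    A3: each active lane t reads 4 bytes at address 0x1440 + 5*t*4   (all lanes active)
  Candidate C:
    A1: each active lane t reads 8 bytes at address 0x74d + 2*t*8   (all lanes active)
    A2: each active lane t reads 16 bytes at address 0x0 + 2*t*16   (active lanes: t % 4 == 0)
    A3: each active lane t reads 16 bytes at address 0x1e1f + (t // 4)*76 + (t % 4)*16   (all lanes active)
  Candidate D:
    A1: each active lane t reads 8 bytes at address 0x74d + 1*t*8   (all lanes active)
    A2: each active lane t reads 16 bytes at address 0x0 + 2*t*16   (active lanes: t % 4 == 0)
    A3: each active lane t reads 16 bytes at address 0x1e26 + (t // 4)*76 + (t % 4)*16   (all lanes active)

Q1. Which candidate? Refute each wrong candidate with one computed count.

A: A1 gives 1 transaction, not 2
B: A1 gives 1 transaction, not 2
D: A1 gives 1 transaction, not 2
C: all counts match (2,1,2)

Answer: C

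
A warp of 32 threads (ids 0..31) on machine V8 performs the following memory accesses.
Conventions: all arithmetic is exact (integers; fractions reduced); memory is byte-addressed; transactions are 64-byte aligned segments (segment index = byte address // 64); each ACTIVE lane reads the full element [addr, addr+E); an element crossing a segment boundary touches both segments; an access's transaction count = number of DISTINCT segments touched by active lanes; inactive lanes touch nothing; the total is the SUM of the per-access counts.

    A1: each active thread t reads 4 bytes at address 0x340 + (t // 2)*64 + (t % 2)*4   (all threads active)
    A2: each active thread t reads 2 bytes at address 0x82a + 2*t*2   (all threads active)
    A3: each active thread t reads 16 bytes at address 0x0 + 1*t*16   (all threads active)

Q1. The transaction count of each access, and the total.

A1: 16 transactions
A2: 3 transactions
A3: 8 transactions

Answer: 16,3,8; total 27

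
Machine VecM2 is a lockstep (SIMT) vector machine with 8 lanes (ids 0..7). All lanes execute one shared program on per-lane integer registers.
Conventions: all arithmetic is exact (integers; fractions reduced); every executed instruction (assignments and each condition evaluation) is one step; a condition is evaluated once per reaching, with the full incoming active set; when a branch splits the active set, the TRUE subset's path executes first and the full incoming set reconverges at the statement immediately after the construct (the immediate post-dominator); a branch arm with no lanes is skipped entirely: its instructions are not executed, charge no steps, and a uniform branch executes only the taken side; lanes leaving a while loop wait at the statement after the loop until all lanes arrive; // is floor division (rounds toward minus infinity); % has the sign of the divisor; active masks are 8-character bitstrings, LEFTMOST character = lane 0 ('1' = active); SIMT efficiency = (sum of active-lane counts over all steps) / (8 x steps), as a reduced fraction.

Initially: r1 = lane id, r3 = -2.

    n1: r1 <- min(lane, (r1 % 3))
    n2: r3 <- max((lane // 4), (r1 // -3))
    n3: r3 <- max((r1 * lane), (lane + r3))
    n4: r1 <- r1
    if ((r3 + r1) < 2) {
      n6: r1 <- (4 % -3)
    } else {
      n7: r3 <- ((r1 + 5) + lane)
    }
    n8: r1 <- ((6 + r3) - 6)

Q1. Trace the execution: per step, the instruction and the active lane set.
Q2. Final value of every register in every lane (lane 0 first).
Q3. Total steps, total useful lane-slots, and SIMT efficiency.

step 0: r1 <- min(lane, (r1 % 3))    11111111
step 1: r3 <- max((lane // 4), (r1 // -3)) 11111111
step 2: r3 <- max((r1 * lane), (lane + r3)) 11111111
step 3: r1 <- r1                     11111111
step 4: eval ((r3 + r1) < 2)         11111111
step 5: r1 <- (4 % -3)               10000000
step 6: r3 <- ((r1 + 5) + lane)      01111111
step 7: r1 <- ((6 + r3) - 6)         11111111

Answer: 8 steps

r1: 0,7,9,8,10,12,11,13
r3: 0,7,9,8,10,12,11,13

steps = 8; useful = 56; efficiency = 56/64 = 7/8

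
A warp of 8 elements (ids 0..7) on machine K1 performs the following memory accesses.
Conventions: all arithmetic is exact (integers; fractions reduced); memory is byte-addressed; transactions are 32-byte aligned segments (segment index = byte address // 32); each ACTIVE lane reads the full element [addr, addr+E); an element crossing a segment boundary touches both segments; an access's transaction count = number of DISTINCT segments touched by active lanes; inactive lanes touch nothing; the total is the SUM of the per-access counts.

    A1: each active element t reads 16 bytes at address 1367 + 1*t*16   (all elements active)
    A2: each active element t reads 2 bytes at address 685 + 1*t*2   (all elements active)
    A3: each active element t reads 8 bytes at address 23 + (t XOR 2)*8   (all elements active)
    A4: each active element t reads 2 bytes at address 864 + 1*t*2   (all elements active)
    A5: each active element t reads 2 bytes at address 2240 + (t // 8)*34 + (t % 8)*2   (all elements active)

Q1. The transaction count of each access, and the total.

A1: 5 transactions
A2: 1 transaction
A3: 3 transactions
A4: 1 transaction
A5: 1 transaction

Answer: 5,1,3,1,1; total 11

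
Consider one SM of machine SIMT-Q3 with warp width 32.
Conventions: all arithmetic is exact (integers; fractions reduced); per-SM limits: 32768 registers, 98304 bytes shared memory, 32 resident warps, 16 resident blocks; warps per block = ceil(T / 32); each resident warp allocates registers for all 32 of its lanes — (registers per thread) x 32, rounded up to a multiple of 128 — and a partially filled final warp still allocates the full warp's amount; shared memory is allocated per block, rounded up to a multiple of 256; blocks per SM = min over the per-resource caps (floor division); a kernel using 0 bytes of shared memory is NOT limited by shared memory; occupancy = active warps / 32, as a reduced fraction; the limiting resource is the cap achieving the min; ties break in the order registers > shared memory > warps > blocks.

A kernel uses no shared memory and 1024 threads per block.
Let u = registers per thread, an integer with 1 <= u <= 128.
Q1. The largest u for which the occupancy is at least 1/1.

Answer: u = 32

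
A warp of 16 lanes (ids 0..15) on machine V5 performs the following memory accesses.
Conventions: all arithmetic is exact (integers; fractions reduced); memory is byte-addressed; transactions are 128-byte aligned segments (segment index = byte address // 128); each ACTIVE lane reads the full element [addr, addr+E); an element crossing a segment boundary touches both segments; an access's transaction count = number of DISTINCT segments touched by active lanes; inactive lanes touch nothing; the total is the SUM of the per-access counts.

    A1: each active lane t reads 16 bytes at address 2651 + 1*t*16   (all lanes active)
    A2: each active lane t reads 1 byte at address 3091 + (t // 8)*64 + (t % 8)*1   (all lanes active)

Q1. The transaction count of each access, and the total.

A1: 3 transactions
A2: 1 transaction

Answer: 3,1; total 4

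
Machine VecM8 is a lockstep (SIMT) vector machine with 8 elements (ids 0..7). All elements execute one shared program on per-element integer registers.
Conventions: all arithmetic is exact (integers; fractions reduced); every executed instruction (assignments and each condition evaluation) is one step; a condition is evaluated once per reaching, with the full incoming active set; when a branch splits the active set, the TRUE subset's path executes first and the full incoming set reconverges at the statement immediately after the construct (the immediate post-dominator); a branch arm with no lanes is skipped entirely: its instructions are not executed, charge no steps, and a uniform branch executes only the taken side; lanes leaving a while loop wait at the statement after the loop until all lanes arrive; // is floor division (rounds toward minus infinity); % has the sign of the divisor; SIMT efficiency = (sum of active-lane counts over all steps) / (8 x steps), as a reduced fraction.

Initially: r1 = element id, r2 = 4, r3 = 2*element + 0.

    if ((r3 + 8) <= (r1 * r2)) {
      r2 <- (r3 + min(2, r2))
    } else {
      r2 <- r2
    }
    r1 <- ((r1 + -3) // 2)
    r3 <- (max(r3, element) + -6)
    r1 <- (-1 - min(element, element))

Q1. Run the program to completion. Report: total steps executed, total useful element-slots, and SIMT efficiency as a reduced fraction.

Answer: 6 steps, 40 useful, 5/6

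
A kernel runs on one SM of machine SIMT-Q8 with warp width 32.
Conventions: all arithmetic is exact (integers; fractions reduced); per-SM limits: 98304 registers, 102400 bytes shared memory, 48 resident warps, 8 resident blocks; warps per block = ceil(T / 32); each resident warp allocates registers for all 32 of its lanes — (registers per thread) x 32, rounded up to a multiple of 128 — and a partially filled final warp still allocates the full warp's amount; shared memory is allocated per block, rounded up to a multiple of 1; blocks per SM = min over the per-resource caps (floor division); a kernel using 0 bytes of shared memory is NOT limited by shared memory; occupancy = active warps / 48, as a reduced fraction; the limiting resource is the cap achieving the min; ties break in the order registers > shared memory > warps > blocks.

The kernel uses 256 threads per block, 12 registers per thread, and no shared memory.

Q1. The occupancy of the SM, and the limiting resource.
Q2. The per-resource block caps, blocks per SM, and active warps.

Answer: occupancy 1, limited by warps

registers: 32 blocks
shared memory: no limit (kernel uses none)
warps: 6 blocks
blocks: 8 blocks

Answer: 6 blocks, 48 active warps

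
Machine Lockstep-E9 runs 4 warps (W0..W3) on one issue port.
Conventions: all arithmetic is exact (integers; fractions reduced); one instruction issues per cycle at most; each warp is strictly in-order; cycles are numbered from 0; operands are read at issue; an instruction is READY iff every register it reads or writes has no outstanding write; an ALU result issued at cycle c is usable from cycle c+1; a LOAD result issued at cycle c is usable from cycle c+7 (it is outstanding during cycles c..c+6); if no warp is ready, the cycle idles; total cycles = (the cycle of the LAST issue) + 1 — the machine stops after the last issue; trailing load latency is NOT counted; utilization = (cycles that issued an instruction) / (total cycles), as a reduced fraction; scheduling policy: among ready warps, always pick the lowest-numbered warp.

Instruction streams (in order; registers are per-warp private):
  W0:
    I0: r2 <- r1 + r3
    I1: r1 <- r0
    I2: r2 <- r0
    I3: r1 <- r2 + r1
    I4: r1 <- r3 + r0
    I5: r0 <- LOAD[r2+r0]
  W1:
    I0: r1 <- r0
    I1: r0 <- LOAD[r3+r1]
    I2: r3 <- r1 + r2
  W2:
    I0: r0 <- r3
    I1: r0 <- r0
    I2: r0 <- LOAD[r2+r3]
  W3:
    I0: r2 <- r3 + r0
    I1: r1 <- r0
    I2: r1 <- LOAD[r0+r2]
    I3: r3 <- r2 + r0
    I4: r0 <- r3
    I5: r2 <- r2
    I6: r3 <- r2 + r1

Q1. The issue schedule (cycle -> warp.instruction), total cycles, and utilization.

cycle 0: W0.I0
cycle 1: W0.I1
cycle 2: W0.I2
cycle 3: W0.I3
cycle 4: W0.I4
cycle 5: W0.I5
cycle 6: W1.I0
cycle 7: W1.I1
cycle 8: W1.I2
cycle 9: W2.I0
cycle 10: W2.I1
cycle 11: W2.I2
cycle 12: W3.I0
cycle 13: W3.I1
cycle 14: W3.I2
cycle 15: W3.I3
cycle 16: W3.I4
cycle 17: W3.I5
cycle 18: idle
cycle 19: idle
cycle 20: idle
cycle 21: W3.I6

Answer: 22 cycles, utilization 19/22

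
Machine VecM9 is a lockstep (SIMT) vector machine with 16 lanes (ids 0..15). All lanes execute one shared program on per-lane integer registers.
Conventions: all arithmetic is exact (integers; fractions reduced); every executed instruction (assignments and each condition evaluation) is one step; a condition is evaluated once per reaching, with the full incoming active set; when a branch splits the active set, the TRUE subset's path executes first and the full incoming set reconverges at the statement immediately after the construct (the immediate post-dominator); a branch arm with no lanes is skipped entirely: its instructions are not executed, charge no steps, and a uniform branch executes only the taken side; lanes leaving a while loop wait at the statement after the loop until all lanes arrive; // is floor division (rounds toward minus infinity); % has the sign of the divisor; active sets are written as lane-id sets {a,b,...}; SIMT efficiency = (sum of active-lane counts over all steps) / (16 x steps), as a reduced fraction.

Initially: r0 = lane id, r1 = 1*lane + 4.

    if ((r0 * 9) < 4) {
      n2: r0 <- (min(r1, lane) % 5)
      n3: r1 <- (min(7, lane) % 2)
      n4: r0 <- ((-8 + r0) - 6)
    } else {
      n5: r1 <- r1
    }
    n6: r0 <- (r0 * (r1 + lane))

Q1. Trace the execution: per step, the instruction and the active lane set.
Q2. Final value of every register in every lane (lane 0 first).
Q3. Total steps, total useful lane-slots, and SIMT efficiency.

step 0: eval ((r0 * 9) < 4)          {0,1,2,3,4,5,6,7,8,9,10,11,12,13,14,15}
step 1: r0 <- (min(r1, lane) % 5)    {0}
step 2: r1 <- (min(7, lane) % 2)     {0}
step 3: r0 <- ((-8 + r0) - 6)        {0}
step 4: r1 <- r1                     {1,2,3,4,5,6,7,8,9,10,11,12,13,14,15}
step 5: r0 <- (r0 * (r1 + lane))     {0,1,2,3,4,5,6,7,8,9,10,11,12,13,14,15}

Answer: 6 steps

r0: 0,6,16,30,48,70,96,126,160,198,240,286,336,390,448,510
r1: 0,5,6,7,8,9,10,11,12,13,14,15,16,17,18,19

steps = 6; useful = 50; efficiency = 50/96 = 25/48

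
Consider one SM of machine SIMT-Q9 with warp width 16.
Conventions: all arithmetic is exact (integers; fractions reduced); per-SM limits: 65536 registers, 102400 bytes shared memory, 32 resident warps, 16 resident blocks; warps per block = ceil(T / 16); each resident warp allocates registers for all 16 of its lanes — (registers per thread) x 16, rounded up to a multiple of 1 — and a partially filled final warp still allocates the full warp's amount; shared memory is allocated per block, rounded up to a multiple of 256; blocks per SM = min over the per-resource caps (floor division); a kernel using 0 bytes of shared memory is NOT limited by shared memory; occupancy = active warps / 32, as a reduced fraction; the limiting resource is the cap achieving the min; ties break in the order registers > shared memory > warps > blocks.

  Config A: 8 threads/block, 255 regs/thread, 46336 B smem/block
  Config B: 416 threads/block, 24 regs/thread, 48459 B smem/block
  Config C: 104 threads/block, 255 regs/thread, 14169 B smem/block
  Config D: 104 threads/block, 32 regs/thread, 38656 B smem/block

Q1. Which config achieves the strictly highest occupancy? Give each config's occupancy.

occupancies: A 1/16, B 13/16, C 7/16, D 7/16

Answer: B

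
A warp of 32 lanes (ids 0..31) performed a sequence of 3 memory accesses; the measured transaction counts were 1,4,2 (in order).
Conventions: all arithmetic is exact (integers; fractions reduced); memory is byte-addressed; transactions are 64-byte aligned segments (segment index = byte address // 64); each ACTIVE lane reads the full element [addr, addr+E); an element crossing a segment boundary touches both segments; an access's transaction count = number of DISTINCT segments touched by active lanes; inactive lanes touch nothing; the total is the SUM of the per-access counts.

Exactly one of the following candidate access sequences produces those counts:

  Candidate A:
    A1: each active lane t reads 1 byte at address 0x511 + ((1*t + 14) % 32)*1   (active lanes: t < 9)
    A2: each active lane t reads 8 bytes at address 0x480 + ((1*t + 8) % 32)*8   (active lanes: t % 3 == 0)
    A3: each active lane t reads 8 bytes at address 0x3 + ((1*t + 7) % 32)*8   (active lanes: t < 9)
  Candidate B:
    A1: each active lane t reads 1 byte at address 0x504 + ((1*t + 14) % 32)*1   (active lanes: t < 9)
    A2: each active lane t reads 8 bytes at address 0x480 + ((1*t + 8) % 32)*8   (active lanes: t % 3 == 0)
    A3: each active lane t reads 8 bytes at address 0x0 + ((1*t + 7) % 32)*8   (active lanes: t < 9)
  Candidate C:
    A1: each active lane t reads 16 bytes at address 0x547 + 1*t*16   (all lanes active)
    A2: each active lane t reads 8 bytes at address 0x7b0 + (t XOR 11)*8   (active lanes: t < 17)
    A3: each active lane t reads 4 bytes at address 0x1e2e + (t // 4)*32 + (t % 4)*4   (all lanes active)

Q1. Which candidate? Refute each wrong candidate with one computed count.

A: A3 gives 3 transactions, not 2
C: A1 gives 9 transactions, not 1
B: all counts match (1,4,2)

Answer: B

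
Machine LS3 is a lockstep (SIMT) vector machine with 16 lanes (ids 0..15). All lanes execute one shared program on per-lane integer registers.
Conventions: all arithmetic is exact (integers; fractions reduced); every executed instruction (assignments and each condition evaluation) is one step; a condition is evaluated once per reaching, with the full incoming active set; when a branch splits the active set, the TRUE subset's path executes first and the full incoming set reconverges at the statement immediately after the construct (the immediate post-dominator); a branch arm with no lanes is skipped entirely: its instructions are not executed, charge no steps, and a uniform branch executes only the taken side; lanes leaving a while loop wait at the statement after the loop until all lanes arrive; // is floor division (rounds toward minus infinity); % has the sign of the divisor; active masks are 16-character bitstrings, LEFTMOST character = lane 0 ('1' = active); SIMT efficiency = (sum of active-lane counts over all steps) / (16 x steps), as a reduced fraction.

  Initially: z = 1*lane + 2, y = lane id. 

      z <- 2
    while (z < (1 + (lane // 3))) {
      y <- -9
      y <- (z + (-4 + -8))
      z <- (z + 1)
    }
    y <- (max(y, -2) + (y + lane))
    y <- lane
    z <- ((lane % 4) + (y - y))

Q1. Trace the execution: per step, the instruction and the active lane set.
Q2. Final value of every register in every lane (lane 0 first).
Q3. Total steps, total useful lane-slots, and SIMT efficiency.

step 0: z <- 2                       1111111111111111
step 1: eval (z < (1 + (lane // 3))) 1111111111111111
step 2: y <- -9                      0000001111111111
step 3: y <- (z + (-4 + -8))         0000001111111111
step 4: z <- (z + 1)                 0000001111111111
step 5: eval (z < (1 + (lane // 3))) 0000001111111111
step 6: y <- -9                      0000000001111111
step 7: y <- (z + (-4 + -8))         0000000001111111
step 8: z <- (z + 1)                 0000000001111111
step 9: eval (z < (1 + (lane // 3))) 0000000001111111
step 10: y <- -9                      0000000000001111
step 11: y <- (z + (-4 + -8))         0000000000001111
step 12: z <- (z + 1)                 0000000000001111
step 13: eval (z < (1 + (lane // 3))) 0000000000001111
step 14: y <- -9                      0000000000000001
step 15: y <- (z + (-4 + -8))         0000000000000001
step 16: z <- (z + 1)                 0000000000000001
step 17: eval (z < (1 + (lane // 3))) 0000000000000001
step 18: y <- (max(y, -2) + (y + lane)) 1111111111111111
step 19: y <- lane                    1111111111111111
step 20: z <- ((lane % 4) + (y - y))  1111111111111111

Answer: 21 steps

z: 0,1,2,3,0,1,2,3,0,1,2,3,0,1,2,3
y: 0,1,2,3,4,5,6,7,8,9,10,11,12,13,14,15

steps = 21; useful = 168; efficiency = 168/336 = 1/2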